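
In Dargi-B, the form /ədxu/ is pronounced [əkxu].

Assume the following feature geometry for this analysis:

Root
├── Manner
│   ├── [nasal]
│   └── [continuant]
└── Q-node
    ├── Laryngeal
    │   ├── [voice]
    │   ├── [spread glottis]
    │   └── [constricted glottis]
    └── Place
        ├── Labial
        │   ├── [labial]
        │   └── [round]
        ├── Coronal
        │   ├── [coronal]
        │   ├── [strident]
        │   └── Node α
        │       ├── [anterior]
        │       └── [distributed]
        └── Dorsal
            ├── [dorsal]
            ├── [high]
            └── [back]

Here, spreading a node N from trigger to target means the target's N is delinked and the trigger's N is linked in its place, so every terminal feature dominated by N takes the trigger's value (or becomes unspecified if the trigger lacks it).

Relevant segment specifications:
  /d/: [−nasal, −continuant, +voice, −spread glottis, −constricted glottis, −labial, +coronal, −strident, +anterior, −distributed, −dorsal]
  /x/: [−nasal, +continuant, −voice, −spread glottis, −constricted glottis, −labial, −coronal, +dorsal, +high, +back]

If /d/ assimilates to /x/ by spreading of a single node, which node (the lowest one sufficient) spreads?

Q-node

Comparing /d/ with its surface form [k], the features that change are [voice], [coronal], [anterior], [distributed], [strident], [dorsal], [high], [back].
The smallest constituent containing every changed terminal is Q-node — each of its daughters lacks at least one of the affected features.
Delinking /d/'s Q-node and associating /x/'s Q-node gives precisely the feature bundle of [k].
[continuant] — on which /x/ differs from /d/ — is unchanged, so Root cannot have spread; the constituent is no larger than Q-node.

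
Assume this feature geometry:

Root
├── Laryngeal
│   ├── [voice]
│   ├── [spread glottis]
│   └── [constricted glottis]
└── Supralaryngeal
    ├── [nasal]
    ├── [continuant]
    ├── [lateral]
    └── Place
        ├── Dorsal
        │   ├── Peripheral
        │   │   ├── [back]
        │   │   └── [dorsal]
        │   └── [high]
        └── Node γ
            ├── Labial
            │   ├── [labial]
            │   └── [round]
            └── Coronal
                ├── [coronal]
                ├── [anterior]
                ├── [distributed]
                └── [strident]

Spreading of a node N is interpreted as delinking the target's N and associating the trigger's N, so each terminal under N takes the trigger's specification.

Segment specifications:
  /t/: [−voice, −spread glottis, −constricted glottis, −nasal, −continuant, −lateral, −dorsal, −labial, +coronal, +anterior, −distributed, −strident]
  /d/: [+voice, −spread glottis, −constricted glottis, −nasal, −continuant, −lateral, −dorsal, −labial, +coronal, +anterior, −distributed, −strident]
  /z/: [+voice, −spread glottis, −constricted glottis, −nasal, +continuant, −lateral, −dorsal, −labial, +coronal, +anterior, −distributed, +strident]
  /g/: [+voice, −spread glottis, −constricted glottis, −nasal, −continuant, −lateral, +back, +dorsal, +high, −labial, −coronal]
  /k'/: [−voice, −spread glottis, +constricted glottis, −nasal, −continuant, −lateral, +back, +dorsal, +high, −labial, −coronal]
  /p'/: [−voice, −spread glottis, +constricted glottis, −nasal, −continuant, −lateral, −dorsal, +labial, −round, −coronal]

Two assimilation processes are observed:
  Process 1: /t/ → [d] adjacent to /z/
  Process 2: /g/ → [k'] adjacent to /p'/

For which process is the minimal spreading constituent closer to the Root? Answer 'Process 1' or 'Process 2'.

Process 1 alters [voice]; the lowest dominating node is [voice] (depth 2 from Root).
Process 2: the features that change are [voice], [constricted glottis]; the minimal node is Laryngeal (depth 1).
Laryngeal is closer to Root than [voice], so Process 2 spreads the higher node.

Process 2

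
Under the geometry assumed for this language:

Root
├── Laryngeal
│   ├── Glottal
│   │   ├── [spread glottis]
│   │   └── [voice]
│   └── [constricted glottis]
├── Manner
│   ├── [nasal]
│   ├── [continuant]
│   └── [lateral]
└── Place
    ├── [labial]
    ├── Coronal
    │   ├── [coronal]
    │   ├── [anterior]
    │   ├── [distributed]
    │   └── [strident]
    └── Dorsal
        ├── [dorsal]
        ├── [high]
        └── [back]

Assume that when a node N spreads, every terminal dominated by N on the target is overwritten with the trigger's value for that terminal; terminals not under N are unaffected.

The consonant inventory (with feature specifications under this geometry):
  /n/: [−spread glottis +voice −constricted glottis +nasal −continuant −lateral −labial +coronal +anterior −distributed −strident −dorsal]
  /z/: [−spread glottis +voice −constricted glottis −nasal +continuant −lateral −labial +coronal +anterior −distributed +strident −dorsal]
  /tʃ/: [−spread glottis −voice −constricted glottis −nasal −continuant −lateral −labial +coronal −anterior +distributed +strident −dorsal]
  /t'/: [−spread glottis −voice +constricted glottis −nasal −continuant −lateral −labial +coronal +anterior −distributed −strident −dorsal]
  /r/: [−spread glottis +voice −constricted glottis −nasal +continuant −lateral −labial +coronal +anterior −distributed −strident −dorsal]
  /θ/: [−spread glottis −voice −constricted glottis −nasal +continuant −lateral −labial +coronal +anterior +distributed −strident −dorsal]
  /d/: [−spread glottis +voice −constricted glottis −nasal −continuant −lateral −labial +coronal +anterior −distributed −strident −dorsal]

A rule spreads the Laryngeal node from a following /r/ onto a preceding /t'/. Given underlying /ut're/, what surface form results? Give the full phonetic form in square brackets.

[udre]

The Laryngeal node dominates the terminals [spread glottis], [voice], [constricted glottis].
The target acquires /r/'s values for everything under Laryngeal — [−spread glottis], [+voice], [−constricted glottis] — while keeping its own [nasal], [continuant], [lateral], ….
The resulting bundle matches /d/ in the inventory; substituting it for /t'/ gives [udre].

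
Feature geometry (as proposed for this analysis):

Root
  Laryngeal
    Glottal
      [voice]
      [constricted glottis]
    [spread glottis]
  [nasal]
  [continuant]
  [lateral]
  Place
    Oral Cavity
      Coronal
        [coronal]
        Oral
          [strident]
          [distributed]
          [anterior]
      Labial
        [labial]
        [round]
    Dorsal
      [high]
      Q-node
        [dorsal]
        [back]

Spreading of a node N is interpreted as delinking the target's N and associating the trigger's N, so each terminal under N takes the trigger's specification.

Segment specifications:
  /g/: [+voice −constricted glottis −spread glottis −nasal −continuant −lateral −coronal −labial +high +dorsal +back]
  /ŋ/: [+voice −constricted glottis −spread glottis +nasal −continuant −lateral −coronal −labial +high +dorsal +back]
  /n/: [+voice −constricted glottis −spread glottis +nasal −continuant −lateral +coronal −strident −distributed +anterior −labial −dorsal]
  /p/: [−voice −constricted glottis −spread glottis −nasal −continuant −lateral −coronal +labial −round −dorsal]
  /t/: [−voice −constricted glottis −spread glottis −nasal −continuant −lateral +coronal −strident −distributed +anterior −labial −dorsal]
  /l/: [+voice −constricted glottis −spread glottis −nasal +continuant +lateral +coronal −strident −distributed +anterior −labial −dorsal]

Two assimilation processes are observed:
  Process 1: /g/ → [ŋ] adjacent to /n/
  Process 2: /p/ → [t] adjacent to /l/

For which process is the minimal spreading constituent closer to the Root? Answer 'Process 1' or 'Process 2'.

Process 1

In Process 1, [nasal] changes, so the minimal spreading node is [nasal] at depth 1.
Process 2 alters [labial], [round], [coronal], [anterior], [distributed], [strident]; the lowest common ancestor is Oral Cavity (depth 2 from Root).
[nasal] (depth 1) sits above Oral Cavity (depth 2), making Process 1 the one with the higher spreading node.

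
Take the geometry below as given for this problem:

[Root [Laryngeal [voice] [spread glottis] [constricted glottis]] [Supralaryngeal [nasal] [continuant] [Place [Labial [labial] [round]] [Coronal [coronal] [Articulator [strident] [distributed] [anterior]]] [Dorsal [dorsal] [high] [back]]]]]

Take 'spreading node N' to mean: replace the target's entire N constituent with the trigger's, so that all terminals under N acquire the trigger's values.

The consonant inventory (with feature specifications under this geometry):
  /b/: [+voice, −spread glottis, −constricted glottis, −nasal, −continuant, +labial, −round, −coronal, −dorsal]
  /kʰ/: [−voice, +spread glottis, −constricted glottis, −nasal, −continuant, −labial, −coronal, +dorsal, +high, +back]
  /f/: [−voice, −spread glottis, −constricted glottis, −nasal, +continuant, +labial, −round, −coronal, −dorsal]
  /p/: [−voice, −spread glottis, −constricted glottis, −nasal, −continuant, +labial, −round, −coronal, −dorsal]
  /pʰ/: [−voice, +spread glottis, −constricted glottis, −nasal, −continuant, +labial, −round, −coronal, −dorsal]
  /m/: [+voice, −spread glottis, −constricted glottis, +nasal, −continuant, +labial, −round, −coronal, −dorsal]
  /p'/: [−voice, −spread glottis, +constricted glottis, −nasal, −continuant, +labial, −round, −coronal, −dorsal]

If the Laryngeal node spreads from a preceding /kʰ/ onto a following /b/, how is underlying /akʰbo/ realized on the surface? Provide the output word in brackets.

Laryngeal immediately or transitively dominates [voice], [spread glottis], [constricted glottis].
After delinking /b/'s Laryngeal and linking /kʰ/'s, the affected terminals become [−voice], [+spread glottis], [−constricted glottis]; [nasal], [continuant], [labial], … (outside Laryngeal) are retained from /b/.
The resulting bundle matches /pʰ/ in the inventory; substituting it for /b/ gives [akʰpʰo].

[akʰpʰo]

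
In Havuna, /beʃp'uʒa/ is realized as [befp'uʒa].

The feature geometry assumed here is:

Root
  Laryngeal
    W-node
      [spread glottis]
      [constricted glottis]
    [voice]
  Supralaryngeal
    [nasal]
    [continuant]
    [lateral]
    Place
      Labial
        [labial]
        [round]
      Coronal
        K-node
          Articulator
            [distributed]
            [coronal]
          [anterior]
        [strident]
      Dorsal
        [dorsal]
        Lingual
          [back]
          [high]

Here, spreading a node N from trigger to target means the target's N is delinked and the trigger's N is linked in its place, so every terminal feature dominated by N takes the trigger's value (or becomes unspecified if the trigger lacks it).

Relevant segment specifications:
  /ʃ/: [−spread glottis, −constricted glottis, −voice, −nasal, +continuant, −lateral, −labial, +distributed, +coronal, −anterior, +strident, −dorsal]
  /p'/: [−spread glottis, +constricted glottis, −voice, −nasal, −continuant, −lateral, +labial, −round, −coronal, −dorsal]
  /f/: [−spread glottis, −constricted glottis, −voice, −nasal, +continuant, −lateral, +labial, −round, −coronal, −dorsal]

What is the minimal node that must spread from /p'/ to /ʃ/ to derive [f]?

Place

Comparing /ʃ/ with its surface form [f], the features that change are [labial], [round], [coronal], [anterior], [distributed], [strident].
In this geometry the lowest node dominating all of them is Place: every daughter of Place dominates only a proper subset, so no lower node suffices.
Spreading Place from /p'/ overwrites each of those terminals with /p'/'s values, yielding exactly [f].
Since [continuant] is preserved even though /p'/ disagrees there, no node above Place spread.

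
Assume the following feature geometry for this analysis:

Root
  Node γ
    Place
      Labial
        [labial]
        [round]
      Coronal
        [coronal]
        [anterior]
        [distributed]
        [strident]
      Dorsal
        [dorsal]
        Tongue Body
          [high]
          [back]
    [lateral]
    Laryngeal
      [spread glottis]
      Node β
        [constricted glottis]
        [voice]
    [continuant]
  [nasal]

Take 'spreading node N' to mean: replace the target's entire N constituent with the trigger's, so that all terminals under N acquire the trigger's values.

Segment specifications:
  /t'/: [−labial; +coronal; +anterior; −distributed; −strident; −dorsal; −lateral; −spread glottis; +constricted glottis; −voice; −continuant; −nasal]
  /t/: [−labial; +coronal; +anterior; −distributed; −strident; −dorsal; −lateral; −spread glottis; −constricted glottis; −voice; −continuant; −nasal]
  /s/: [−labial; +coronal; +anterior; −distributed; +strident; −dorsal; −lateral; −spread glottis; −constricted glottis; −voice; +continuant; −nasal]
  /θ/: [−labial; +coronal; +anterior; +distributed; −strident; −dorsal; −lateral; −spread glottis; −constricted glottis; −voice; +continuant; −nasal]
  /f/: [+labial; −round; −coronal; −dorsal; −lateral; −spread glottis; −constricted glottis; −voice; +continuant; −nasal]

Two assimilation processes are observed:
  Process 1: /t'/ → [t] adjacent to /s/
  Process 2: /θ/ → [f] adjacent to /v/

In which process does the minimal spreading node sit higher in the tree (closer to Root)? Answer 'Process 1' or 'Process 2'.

Process 2

Process 1 alters [constricted glottis]; the lowest dominating node is [constricted glottis] (depth 4 from Root).
Process 2: the features that change are [labial], [round], [coronal], [anterior], [distributed], [strident]; the minimal node is Place (depth 2).
Depth 2 < depth 4; Process 2 involves the structurally higher constituent Place.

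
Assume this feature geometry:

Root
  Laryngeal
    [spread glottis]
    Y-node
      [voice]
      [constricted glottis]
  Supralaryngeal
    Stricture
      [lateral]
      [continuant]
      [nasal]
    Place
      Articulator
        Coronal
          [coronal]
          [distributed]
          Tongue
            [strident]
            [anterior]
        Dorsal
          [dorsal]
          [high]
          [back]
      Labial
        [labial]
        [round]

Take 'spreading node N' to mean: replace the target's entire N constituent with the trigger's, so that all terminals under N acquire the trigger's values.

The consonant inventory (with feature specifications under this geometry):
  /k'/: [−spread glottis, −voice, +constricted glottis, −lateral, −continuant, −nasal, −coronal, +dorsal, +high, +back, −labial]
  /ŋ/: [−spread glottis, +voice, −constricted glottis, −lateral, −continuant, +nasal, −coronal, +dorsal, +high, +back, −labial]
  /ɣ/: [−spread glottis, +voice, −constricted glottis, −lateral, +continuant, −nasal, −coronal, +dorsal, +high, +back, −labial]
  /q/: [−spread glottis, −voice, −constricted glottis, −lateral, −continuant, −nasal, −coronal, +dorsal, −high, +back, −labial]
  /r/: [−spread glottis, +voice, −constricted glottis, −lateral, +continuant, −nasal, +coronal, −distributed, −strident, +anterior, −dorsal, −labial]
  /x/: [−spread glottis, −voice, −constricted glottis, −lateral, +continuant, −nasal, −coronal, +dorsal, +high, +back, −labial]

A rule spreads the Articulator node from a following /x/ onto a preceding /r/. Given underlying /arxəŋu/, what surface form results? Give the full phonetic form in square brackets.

[aɣxəŋu]

Terminals under Articulator in this geometry: [coronal], [distributed], [strident], [anterior], [dorsal], [high], [back].
The target acquires /x/'s values for everything under Articulator — [−coronal], [+dorsal], [+high], [+back] — while keeping its own [spread glottis], [voice], [constricted glottis], ….
The resulting bundle matches /ɣ/ in the inventory; substituting it for /r/ gives [aɣxəŋu].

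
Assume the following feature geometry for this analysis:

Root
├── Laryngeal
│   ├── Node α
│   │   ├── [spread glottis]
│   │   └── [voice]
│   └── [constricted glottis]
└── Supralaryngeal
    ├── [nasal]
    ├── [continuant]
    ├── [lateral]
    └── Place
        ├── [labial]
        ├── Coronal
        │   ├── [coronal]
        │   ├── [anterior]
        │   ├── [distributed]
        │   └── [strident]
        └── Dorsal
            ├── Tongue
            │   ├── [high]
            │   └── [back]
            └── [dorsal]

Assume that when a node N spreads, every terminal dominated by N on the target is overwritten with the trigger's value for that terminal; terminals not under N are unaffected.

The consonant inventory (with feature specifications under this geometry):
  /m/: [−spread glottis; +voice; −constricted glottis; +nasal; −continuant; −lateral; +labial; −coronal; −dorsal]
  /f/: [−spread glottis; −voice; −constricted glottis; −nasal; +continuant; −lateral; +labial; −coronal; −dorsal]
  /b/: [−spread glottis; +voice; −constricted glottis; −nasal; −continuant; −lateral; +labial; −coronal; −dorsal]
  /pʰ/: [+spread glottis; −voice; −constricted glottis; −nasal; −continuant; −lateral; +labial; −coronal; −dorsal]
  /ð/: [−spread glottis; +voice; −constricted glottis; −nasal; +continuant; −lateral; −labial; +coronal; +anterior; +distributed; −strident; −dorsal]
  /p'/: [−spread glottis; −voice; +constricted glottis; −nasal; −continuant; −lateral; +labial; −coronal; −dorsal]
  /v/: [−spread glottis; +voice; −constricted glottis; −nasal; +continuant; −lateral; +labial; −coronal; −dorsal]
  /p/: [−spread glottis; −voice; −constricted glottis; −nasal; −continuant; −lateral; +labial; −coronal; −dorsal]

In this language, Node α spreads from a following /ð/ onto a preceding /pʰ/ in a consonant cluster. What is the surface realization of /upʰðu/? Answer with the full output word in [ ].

Terminals under Node α in this geometry: [spread glottis], [voice].
Spreading Node α from /ð/ onto /pʰ/ replaces those values with /ð/'s: [−spread glottis], [+voice]. Features outside Node α ([constricted glottis], [nasal], [continuant], …) stay as in /pʰ/.
This feature bundle is that of [b], so /upʰðu/ surfaces as [ubðu].

[ubðu]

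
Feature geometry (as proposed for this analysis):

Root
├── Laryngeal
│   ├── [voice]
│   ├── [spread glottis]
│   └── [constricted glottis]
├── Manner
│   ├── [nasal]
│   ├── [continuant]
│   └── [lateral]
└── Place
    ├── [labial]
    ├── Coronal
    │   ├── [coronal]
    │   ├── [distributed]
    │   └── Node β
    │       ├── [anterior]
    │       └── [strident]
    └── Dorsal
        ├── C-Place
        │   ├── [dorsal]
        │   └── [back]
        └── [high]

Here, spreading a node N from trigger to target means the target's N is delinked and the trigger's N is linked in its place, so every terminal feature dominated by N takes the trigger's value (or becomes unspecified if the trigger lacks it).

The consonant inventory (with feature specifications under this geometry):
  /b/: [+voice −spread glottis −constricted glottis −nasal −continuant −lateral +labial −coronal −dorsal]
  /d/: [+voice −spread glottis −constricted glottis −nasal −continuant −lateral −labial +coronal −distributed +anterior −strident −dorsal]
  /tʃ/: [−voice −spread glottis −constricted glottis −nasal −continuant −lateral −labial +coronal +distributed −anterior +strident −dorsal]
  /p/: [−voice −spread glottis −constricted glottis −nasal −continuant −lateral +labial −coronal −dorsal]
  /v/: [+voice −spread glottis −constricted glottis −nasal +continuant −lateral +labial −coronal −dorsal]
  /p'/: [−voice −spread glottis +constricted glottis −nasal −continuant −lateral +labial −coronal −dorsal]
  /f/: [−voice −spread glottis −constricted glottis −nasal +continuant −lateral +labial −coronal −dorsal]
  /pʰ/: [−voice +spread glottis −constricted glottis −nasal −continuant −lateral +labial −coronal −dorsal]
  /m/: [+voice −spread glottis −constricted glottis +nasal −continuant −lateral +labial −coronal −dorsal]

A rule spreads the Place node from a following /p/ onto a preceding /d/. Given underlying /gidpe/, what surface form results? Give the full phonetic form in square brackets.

The Place node dominates the terminals [labial], [coronal], [distributed], [anterior], [strident], [dorsal], [back], [high].
The target acquires /p/'s values for everything under Place — [+labial], [−coronal], [−dorsal] — while keeping its own [voice], [spread glottis], [constricted glottis], ….
Among the inventory, only /b/ has exactly this specification, giving the surface form [gibpe].

[gibpe]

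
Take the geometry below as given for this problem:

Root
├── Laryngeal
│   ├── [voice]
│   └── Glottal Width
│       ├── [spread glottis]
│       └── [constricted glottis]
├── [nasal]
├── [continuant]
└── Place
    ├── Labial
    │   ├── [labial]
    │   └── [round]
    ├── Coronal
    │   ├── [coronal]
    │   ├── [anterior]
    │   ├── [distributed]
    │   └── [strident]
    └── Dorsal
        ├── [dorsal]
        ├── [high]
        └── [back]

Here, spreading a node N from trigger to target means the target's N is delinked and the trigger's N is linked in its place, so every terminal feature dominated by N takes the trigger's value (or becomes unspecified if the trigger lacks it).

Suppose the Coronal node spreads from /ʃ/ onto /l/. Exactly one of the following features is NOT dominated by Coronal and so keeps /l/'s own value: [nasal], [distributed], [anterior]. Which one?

[nasal]

Under this geometry, Coronal contains [coronal], [anterior], [distributed], [strident].
Spreading Coronal replaces [distributed], [anterior] with the trigger's values, since each sits inside the Coronal constituent.
[nasal] attaches under Root, not under Coronal, so /l/ retains its own value for [nasal].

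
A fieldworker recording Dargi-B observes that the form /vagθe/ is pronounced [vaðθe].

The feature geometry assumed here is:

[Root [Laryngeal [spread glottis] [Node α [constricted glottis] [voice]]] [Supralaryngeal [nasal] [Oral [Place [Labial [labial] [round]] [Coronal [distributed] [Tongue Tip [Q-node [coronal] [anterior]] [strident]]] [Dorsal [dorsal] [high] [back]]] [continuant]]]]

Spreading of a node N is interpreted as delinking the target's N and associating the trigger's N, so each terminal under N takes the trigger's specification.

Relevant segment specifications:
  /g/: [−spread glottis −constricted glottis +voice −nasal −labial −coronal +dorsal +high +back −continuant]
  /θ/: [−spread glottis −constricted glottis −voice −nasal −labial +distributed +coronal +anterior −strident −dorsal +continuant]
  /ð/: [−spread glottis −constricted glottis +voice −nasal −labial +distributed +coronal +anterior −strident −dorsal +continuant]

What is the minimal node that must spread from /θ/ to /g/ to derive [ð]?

Comparing /g/ with its surface form [ð], the features that change are [continuant], [coronal], [anterior], [distributed], [strident], [dorsal], [high], [back].
The smallest constituent containing every changed terminal is Oral — each of its daughters lacks at least one of the affected features.
Delinking /g/'s Oral and associating /θ/'s Oral gives precisely the feature bundle of [ð].
[voice], a feature on which the two segments disagree outside Oral, is unchanged — nothing dominating it spread, and Oral is the minimal sufficient constituent.

Oral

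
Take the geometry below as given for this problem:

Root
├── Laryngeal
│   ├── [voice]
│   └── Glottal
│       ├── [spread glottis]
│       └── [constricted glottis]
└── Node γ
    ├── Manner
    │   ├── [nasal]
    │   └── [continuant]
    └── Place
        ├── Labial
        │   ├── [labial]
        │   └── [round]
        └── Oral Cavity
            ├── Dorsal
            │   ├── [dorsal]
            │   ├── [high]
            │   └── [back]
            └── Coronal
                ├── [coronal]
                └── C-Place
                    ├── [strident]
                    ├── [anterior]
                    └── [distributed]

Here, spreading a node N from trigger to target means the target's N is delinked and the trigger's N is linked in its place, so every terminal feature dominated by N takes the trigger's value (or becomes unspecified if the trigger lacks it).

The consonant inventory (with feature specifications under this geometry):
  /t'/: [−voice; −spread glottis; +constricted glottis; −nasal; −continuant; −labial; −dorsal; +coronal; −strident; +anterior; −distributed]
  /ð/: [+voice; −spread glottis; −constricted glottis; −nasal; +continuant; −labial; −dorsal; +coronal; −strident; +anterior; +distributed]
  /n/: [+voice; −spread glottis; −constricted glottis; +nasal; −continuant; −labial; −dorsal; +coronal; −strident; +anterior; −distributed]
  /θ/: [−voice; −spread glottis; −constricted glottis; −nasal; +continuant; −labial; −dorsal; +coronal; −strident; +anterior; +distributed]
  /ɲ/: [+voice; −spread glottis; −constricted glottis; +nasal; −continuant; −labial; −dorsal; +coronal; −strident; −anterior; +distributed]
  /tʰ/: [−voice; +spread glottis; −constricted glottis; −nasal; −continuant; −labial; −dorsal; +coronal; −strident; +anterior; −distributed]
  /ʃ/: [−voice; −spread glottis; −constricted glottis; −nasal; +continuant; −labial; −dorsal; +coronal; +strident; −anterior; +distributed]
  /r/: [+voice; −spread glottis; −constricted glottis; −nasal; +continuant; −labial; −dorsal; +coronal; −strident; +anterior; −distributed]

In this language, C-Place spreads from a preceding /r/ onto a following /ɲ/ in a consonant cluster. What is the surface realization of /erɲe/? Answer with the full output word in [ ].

[erne]

The C-Place node dominates the terminals [strident], [anterior], [distributed].
The target acquires /r/'s values for everything under C-Place — [−strident], [+anterior], [−distributed] — while keeping its own [voice], [spread glottis], [constricted glottis], ….
The resulting bundle matches /n/ in the inventory; substituting it for /ɲ/ gives [erne].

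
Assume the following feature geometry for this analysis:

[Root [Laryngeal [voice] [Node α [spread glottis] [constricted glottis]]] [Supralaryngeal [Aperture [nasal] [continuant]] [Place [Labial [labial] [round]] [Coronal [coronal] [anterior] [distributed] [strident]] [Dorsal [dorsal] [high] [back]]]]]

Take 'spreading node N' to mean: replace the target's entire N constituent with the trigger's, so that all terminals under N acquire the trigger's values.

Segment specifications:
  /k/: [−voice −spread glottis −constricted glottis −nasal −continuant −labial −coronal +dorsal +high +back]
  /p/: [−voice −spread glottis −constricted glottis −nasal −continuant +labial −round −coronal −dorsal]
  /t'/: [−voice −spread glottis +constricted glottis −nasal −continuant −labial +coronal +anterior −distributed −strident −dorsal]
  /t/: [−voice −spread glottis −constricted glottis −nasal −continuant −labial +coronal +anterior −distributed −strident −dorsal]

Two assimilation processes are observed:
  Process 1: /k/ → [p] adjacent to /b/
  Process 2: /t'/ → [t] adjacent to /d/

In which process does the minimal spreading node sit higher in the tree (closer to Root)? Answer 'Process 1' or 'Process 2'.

Process 1: the features that change are [labial], [round], [dorsal], [high], [back]; the minimal node is Place (depth 2).
In Process 2, [constricted glottis] changes, so the minimal spreading node is [constricted glottis] at depth 3.
Place is closer to Root than [constricted glottis], so Process 1 spreads the higher node.

Process 1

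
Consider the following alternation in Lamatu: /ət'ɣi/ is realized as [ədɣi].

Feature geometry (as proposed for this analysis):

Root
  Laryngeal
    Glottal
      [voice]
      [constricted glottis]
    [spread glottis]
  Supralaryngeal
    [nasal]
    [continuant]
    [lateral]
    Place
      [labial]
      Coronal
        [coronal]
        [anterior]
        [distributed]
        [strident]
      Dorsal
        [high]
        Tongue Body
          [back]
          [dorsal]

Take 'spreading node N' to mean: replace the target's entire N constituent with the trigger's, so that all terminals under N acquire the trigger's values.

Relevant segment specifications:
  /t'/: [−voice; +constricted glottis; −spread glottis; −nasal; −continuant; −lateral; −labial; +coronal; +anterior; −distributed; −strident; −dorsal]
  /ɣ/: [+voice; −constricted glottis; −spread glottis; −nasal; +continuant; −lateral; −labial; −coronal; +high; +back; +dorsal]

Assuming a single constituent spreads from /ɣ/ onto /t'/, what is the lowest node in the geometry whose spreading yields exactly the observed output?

/t'/ and [d] differ in [voice], [constricted glottis]; every other specified feature is identical.
The smallest constituent containing every changed terminal is Glottal — each of its daughters lacks at least one of the affected features.
Delinking /t'/'s Glottal and associating /ɣ/'s Glottal gives precisely the feature bundle of [d].
Features on which the two segments disagree outside Glottal, such as [coronal], [continuant], are unchanged — nothing dominating them spread, and Glottal is the minimal sufficient constituent.

Glottal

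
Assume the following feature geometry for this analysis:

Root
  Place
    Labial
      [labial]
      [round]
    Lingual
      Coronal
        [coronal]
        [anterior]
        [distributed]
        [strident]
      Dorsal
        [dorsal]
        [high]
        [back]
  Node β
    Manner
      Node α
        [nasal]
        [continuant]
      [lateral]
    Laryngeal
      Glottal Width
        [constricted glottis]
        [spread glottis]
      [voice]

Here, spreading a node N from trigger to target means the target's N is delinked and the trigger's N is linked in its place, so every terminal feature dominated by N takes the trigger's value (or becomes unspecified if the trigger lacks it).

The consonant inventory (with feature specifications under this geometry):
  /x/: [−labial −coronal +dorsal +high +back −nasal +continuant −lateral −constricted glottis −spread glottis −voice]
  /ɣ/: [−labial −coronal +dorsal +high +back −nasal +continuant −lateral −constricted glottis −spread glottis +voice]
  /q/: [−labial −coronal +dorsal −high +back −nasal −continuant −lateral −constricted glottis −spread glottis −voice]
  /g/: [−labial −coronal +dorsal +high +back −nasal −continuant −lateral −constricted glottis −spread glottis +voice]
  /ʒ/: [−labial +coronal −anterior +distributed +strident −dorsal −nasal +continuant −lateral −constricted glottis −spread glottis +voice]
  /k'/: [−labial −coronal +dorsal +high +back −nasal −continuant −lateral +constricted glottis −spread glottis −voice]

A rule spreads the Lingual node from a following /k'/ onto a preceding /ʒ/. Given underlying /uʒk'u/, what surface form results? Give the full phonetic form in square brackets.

[uɣk'u]

Terminals under Lingual in this geometry: [coronal], [anterior], [distributed], [strident], [dorsal], [high], [back].
Spreading Lingual from /k'/ onto /ʒ/ replaces those values with /k'/'s: [−coronal], [+dorsal], [+high], [+back]. Features outside Lingual ([labial], [nasal], [continuant], …) stay as in /ʒ/.
The resulting bundle matches /ɣ/ in the inventory; substituting it for /ʒ/ gives [uɣk'u].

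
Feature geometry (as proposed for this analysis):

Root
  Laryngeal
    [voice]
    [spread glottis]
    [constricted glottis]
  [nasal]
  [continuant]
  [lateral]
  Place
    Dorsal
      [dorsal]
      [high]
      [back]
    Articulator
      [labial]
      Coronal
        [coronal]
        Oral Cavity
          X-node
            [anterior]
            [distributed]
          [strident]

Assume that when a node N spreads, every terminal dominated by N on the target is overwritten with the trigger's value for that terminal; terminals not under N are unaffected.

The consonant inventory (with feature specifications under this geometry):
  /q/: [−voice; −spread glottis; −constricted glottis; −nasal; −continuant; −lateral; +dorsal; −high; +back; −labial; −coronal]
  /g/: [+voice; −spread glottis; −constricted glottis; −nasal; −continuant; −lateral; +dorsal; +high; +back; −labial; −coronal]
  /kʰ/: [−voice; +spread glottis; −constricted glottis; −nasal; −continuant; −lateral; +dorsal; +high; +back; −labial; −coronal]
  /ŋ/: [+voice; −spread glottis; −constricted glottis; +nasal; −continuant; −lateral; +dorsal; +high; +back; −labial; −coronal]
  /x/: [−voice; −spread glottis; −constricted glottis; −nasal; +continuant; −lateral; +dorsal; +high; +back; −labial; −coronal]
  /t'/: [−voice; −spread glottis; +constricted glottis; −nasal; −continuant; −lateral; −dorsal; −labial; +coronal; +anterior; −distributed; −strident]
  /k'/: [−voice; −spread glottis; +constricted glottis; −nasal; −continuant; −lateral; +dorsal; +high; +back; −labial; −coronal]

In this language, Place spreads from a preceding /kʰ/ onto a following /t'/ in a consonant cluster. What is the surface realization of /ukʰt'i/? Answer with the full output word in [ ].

Terminals under Place in this geometry: [dorsal], [high], [back], [labial], [coronal], [anterior], [distributed], [strident].
Spreading Place from /kʰ/ onto /t'/ replaces those values with /kʰ/'s: [+dorsal], [+high], [+back], [−labial], [−coronal]. Features outside Place ([voice], [spread glottis], [constricted glottis], …) stay as in /t'/.
This feature bundle is that of [k'], so /ukʰt'i/ surfaces as [ukʰk'i].

[ukʰk'i]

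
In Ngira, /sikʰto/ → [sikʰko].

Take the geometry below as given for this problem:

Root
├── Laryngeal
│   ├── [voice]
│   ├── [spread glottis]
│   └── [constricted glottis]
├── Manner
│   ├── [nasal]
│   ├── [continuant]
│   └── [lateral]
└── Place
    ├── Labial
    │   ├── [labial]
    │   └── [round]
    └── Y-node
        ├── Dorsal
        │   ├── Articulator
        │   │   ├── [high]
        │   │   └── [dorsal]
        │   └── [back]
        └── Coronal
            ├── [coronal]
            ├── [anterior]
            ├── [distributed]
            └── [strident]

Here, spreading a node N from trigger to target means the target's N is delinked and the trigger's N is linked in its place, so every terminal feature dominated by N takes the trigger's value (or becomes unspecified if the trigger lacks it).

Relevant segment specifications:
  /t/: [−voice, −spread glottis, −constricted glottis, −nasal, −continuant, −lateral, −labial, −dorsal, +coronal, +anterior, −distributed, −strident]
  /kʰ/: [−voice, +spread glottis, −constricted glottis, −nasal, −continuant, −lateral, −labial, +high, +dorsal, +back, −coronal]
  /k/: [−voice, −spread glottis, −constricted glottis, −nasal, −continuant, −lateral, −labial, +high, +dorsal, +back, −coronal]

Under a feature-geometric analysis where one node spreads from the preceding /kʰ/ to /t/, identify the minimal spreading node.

Y-node

The alternation /t/ → [k] changes [coronal], [anterior], [distributed], [strident], [dorsal], [high], [back] and nothing else.
In this geometry the lowest node dominating all of them is Y-node: every daughter of Y-node dominates only a proper subset, so no lower node suffices.
If Y-node spreads, every terminal under it takes /kʰ/'s value, producing [k] as observed.
[spread glottis] stays as in /t/ although /kʰ/ differs there, so no node dominating it spread; among the remaining candidates Y-node is the lowest that derives the output.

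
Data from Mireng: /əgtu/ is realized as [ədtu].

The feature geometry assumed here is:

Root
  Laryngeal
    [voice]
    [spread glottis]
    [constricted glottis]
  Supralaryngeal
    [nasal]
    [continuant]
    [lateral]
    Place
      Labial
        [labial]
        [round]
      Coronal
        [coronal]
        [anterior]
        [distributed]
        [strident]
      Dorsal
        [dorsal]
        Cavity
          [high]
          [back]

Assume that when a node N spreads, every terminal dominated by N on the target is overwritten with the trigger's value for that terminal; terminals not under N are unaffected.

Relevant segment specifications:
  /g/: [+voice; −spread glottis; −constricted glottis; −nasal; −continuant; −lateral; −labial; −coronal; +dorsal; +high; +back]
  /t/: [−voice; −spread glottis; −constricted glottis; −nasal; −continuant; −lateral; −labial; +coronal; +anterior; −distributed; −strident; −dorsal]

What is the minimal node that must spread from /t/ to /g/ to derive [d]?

/g/ and [d] differ in [coronal], [anterior], [distributed], [strident], [dorsal], [high], [back]; every other specified feature is identical.
The smallest constituent containing every changed terminal is Place — each of its daughters lacks at least one of the affected features.
Delinking /g/'s Place and associating /t/'s Place gives precisely the feature bundle of [d].
[voice] stays as in /g/ although /t/ differs there, so no node dominating it spread; among the remaining candidates Place is the lowest that derives the output.

Place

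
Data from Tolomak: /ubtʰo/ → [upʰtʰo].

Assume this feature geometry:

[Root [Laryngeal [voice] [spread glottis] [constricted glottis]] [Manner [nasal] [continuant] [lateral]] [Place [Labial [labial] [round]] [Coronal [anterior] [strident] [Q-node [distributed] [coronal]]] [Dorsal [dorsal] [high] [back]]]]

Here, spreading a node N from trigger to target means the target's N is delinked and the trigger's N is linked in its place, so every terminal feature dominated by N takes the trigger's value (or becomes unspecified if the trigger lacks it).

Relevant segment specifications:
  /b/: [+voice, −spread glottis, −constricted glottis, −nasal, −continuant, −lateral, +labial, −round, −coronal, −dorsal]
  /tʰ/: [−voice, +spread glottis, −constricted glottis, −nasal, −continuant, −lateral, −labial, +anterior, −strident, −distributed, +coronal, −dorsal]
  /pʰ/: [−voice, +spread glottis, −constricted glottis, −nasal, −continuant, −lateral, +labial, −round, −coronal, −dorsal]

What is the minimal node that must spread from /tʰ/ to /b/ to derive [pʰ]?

Feature comparison: [voice], [spread glottis] differ between /b/ and [pʰ]; the remaining terminals match.
In this geometry the lowest node dominating all of them is Laryngeal: every daughter of Laryngeal dominates only a proper subset, so no lower node suffices.
Spreading Laryngeal from /tʰ/ overwrites each of those terminals with /tʰ/'s values, yielding exactly [pʰ].
[coronal], [labial] — on which /tʰ/ differs from /b/ — are unchanged, so Root cannot have spread; the constituent is no larger than Laryngeal.

Laryngeal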